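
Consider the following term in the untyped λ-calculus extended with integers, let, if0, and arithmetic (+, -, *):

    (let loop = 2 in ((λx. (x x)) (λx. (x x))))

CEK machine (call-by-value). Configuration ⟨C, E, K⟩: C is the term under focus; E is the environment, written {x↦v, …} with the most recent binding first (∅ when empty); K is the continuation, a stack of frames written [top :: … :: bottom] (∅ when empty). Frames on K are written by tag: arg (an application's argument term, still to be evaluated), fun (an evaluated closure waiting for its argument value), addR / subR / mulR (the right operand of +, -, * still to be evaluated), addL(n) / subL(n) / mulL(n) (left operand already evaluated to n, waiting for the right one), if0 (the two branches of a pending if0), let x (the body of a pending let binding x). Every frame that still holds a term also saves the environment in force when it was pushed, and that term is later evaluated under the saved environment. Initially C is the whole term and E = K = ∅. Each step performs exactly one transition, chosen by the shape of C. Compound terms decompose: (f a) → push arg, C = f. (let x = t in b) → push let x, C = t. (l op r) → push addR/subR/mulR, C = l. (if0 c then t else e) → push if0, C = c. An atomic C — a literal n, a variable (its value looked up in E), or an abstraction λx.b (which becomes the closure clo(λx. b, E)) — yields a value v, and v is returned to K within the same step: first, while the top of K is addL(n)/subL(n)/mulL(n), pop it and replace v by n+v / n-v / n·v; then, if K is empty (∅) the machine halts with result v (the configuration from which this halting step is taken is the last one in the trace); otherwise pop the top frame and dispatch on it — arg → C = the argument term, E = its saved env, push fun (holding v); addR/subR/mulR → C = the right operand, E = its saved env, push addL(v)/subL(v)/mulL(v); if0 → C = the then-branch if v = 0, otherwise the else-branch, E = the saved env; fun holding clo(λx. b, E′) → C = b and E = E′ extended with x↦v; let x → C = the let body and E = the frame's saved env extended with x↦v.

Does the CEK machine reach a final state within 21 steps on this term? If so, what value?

Answer: DIVERGES (no final state within 21 steps)

Execution trace:
step 0: [C=(let loop = 2 in ((λx. (x x)) (λx. (x x)))) | E=∅ | K=∅]
step 1: [C=2 | E=∅ | K=[let loop]]
step 2: [C=((λx. (x x)) (λx. (x x))) | E={loop↦2} | K=∅]
step 3: [C=(λx. (x x)) | E={loop↦2} | K=[arg]]
step 4: [C=(λx. (x x)) | E={loop↦2} | K=[fun]]
step 5: [C=(x x) | E={x↦clo(λx. (x x), {loop↦2}), loop↦2} | K=∅]
step 6: [C=x | E={x↦clo(λx. (x x), {loop↦2}), loop↦2} | K=[arg]]
step 7: [C=x | E={x↦clo(λx. (x x), {loop↦2}), loop↦2} | K=[fun]]
… configuration repeats with period 3 (steps 5–7 recur indefinitely) …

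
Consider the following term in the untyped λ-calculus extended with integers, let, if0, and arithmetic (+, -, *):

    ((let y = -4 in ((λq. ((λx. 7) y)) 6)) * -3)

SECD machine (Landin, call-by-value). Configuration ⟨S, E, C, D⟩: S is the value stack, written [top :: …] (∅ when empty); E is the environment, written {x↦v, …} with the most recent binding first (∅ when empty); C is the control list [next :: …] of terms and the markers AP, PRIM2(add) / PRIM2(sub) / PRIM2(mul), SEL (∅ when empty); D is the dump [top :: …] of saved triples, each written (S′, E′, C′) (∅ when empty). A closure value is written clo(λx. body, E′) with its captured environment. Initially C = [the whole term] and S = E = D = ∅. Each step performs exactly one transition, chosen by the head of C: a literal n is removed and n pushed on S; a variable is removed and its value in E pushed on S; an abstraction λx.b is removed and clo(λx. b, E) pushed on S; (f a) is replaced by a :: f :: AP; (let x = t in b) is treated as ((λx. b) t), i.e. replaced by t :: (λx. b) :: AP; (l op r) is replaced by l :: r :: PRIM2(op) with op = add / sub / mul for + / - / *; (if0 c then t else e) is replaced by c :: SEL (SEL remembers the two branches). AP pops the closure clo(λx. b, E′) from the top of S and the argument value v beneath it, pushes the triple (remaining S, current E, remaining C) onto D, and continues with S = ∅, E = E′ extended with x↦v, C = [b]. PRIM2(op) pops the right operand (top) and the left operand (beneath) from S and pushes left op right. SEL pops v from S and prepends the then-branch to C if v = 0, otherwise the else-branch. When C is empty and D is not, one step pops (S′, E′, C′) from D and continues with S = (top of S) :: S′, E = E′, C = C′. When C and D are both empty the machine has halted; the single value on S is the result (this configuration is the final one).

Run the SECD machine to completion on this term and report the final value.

Answer: -21

Execution trace:
0. ⟨S=∅; E=∅; C=[((let y = -4 in ((λq. ((λx. 7) y)) 6)) * -3)]; D=∅⟩
1. ⟨S=∅; E=∅; C=[(let y = -4 in ((λq. ((λx. 7) y)) 6)) :: -3 :: PRIM2(mul)]; D=∅⟩
2. ⟨S=∅; E=∅; C=[-4 :: (λy. ((λq. ((λx. 7) y)) 6)) :: AP :: -3 :: PRIM2(mul)]; D=∅⟩
3. ⟨S=[-4]; E=∅; C=[(λy. ((λq. ((λx. 7) y)) 6)) :: AP :: -3 :: PRIM2(mul)]; D=∅⟩
4. ⟨S=[clo(λy. ((λq. ((λx. 7) y)) 6), ∅) :: -4]; E=∅; C=[AP :: -3 :: PRIM2(mul)]; D=∅⟩
5. ⟨S=∅; E={y↦-4}; C=[((λq. ((λx. 7) y)) 6)]; D=[(∅, ∅, [-3 :: PRIM2(mul)])]⟩
6. ⟨S=∅; E={y↦-4}; C=[6 :: (λq. ((λx. 7) y)) :: AP]; D=[(∅, ∅, [-3 :: PRIM2(mul)])]⟩
7. ⟨S=[6]; E={y↦-4}; C=[(λq. ((λx. 7) y)) :: AP]; D=[(∅, ∅, [-3 :: PRIM2(mul)])]⟩
8. ⟨S=[clo(λq. ((λx. 7) y), {y↦-4}) :: 6]; E={y↦-4}; C=[AP]; D=[(∅, ∅, [-3 :: PRIM2(mul)])]⟩
9. ⟨S=∅; E={q↦6, y↦-4}; C=[((λx. 7) y)]; D=[(∅, {y↦-4}, ∅) :: (∅, ∅, [-3 :: PRIM2(mul)])]⟩
10. ⟨S=∅; E={q↦6, y↦-4}; C=[y :: (λx. 7) :: AP]; D=[(∅, {y↦-4}, ∅) :: (∅, ∅, [-3 :: PRIM2(mul)])]⟩
11. ⟨S=[-4]; E={q↦6, y↦-4}; C=[(λx. 7) :: AP]; D=[(∅, {y↦-4}, ∅) :: (∅, ∅, [-3 :: PRIM2(mul)])]⟩
12. ⟨S=[clo(λx. 7, {q↦6, y↦-4}) :: -4]; E={q↦6, y↦-4}; C=[AP]; D=[(∅, {y↦-4}, ∅) :: (∅, ∅, [-3 :: PRIM2(mul)])]⟩
13. ⟨S=∅; E={x↦-4, q↦6, y↦-4}; C=[7]; D=[(∅, {q↦6, y↦-4}, ∅) :: (∅, {y↦-4}, ∅) :: (∅, ∅, [-3 :: PRIM2(mul)])]⟩
14. ⟨S=[7]; E={x↦-4, q↦6, y↦-4}; C=∅; D=[(∅, {q↦6, y↦-4}, ∅) :: (∅, {y↦-4}, ∅) :: (∅, ∅, [-3 :: PRIM2(mul)])]⟩
15. ⟨S=[7]; E={q↦6, y↦-4}; C=∅; D=[(∅, {y↦-4}, ∅) :: (∅, ∅, [-3 :: PRIM2(mul)])]⟩
16. ⟨S=[7]; E={y↦-4}; C=∅; D=[(∅, ∅, [-3 :: PRIM2(mul)])]⟩
17. ⟨S=[7]; E=∅; C=[-3 :: PRIM2(mul)]; D=∅⟩
18. ⟨S=[-3 :: 7]; E=∅; C=[PRIM2(mul)]; D=∅⟩
19. ⟨S=[-21]; E=∅; C=∅; D=∅⟩
→ final value -21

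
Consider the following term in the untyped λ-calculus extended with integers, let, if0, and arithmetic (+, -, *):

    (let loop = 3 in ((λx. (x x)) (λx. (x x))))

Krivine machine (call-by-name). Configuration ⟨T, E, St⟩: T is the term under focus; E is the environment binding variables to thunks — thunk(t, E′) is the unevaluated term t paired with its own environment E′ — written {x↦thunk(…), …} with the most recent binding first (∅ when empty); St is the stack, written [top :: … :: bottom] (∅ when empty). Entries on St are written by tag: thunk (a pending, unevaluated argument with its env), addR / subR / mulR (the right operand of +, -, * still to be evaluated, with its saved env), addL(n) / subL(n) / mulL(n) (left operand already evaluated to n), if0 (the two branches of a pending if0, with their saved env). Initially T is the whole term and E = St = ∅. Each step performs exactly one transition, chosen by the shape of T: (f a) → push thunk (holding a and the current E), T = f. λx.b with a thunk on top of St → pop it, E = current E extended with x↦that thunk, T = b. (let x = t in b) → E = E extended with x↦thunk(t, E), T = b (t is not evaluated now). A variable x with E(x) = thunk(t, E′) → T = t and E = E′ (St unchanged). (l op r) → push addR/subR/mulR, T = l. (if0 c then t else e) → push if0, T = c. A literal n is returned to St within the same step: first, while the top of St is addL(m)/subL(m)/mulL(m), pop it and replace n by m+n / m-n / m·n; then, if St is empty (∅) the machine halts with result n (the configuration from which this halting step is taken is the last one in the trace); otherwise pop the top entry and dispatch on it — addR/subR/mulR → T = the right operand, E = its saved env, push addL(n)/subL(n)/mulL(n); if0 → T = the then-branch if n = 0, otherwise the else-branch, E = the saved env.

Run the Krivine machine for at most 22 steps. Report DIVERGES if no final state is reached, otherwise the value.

Answer: DIVERGES (no final state within 22 steps)

Derivation:
0. ⟨T=(let loop = 3 in ((λx. (x x)) (λx. (x x)))); E=∅; St=∅⟩
1. ⟨T=((λx. (x x)) (λx. (x x))); E={loop↦thunk(3, ∅)}; St=∅⟩
2. ⟨T=(λx. (x x)); E={loop↦thunk(3, ∅)}; St=[thunk]⟩
3. ⟨T=(x x); E={x↦thunk((λx. (x x)), {loop↦thunk(3, ∅)}), loop↦thunk(3, ∅)}; St=∅⟩
4. ⟨T=x; E={x↦thunk((λx. (x x)), {loop↦thunk(3, ∅)}), loop↦thunk(3, ∅)}; St=[thunk]⟩
5. ⟨T=(λx. (x x)); E={loop↦thunk(3, ∅)}; St=[thunk]⟩
6. ⟨T=(x x); E={x↦thunk(x, {x↦thunk((λx. (x x)), {loop↦thunk(3, ∅)}), loop↦thunk(3, ∅)}), loop↦thunk(3, ∅)}; St=∅⟩
7. ⟨T=x; E={x↦thunk(x, {x↦thunk((λx. (x x)), {loop↦thunk(3, ∅)}), loop↦thunk(3, ∅)}), loop↦thunk(3, ∅)}; St=[thunk]⟩
8. ⟨T=x; E={x↦thunk((λx. (x x)), {loop↦thunk(3, ∅)}), loop↦thunk(3, ∅)}; St=[thunk]⟩
9. ⟨T=(λx. (x x)); E={loop↦thunk(3, ∅)}; St=[thunk]⟩
10. ⟨T=(x x); E={x↦thunk(x, {x↦thunk(x, {x↦thunk((λx. (x x)), {loop↦thunk(3, ∅)}), loop↦thunk(3, ∅)}), loop↦thunk(3, ∅)}), loop↦thunk(3, ∅)}; St=∅⟩
11. ⟨T=x; E={x↦thunk(x, {x↦thunk(x, {x↦thunk((λx. (x x)), {loop↦thunk(3, ∅)}), loop↦thunk(3, ∅)}), loop↦thunk(3, ∅)}), loop↦thunk(3, ∅)}; St=[thunk]⟩
12. ⟨T=x; E={x↦thunk(x, {x↦thunk((λx. (x x)), {loop↦thunk(3, ∅)}), loop↦thunk(3, ∅)}), loop↦thunk(3, ∅)}; St=[thunk]⟩
13. ⟨T=x; E={x↦thunk((λx. (x x)), {loop↦thunk(3, ∅)}), loop↦thunk(3, ∅)}; St=[thunk]⟩
14. ⟨T=(λx. (x x)); E={loop↦thunk(3, ∅)}; St=[thunk]⟩
15. ⟨T=(x x); E={x↦thunk(x, {x↦thunk(x, {x↦thunk(x, {x↦thunk((λx. (x x)), {loop↦thunk(3, ∅)}), loop↦thunk(3, ∅)}), loop↦thunk(3, ∅)}), loop↦thunk(3, ∅)}), loop↦thunk(3, ∅)}; St=∅⟩
16. ⟨T=x; E={x↦thunk(x, {x↦thunk(x, {x↦thunk(x, {x↦thunk((λx. (x x)), {loop↦thunk(3, ∅)}), loop↦thunk(3, ∅)}), loop↦thunk(3, ∅)}), loop↦thunk(3, ∅)}), loop↦thunk(3, ∅)}; St=[thunk]⟩
17. ⟨T=x; E={x↦thunk(x, {x↦thunk(x, {x↦thunk((λx. (x x)), {loop↦thunk(3, ∅)}), loop↦thunk(3, ∅)}), loop↦thunk(3, ∅)}), loop↦thunk(3, ∅)}; St=[thunk]⟩
18. ⟨T=x; E={x↦thunk(x, {x↦thunk((λx. (x x)), {loop↦thunk(3, ∅)}), loop↦thunk(3, ∅)}), loop↦thunk(3, ∅)}; St=[thunk]⟩
19. ⟨T=x; E={x↦thunk((λx. (x x)), {loop↦thunk(3, ∅)}), loop↦thunk(3, ∅)}; St=[thunk]⟩
20. ⟨T=(λx. (x x)); E={loop↦thunk(3, ∅)}; St=[thunk]⟩
21. ⟨T=(x x); E={x↦thunk(x, {x↦thunk(x, {x↦thunk(x, {x↦thunk(x, {x↦thunk((λx. (x x)), {loop↦thunk(3, ∅)}), loop↦thunk(3, ∅)}), loop↦thunk(3, ∅)}), loop↦thunk(3, ∅)}), loop↦thunk(3, ∅)}), loop↦thunk(3, ∅)}; St=∅⟩
22. ⟨T=x; E={x↦thunk(x, {x↦thunk(x, {x↦thunk(x, {x↦thunk(x, {x↦thunk((λx. (x x)), {loop↦thunk(3, ∅)}), loop↦thunk(3, ∅)}), loop↦thunk(3, ∅)}), loop↦thunk(3, ∅)}), loop↦thunk(3, ∅)}), loop↦thunk(3, ∅)}; St=[thunk]⟩
→ 22 transitions taken and the configuration is still not final: no result within 22 steps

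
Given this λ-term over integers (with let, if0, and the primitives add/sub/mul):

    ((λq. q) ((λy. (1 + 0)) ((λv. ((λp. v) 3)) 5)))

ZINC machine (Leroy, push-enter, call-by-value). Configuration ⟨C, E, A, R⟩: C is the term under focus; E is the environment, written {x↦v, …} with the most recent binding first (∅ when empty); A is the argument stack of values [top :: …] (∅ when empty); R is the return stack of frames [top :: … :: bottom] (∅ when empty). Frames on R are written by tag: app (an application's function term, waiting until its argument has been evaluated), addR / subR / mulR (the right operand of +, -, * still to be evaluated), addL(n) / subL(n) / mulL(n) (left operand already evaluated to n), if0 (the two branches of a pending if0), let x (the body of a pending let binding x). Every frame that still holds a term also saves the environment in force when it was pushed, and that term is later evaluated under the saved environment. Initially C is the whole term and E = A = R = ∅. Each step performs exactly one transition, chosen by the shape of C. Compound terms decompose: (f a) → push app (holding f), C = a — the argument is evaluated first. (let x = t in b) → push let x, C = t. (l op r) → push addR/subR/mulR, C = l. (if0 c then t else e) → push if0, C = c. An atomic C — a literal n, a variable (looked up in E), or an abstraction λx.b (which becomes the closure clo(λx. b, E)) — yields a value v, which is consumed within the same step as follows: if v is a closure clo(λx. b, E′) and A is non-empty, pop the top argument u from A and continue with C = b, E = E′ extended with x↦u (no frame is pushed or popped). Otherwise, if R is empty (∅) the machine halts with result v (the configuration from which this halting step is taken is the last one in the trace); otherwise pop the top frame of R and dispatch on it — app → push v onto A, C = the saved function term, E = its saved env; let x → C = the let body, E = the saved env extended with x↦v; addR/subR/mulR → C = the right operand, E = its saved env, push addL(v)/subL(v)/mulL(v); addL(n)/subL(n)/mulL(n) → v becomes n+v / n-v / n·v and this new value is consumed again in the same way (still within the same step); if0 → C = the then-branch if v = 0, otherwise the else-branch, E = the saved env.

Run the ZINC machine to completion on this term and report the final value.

Answer: 1

Machine steps:
step 0: [C=((λq. q) ((λy. (1 + 0)) ((λv. ((λp. v) 3)) 5))) | E=∅ | A=∅ | R=∅]
step 1: [C=((λy. (1 + 0)) ((λv. ((λp. v) 3)) 5)) | E=∅ | A=∅ | R=[app]]
step 2: [C=((λv. ((λp. v) 3)) 5) | E=∅ | A=∅ | R=[app :: app]]
step 3: [C=5 | E=∅ | A=∅ | R=[app :: app :: app]]
step 4: [C=(λv. ((λp. v) 3)) | E=∅ | A=[5] | R=[app :: app]]
step 5: [C=((λp. v) 3) | E={v↦5} | A=∅ | R=[app :: app]]
step 6: [C=3 | E={v↦5} | A=∅ | R=[app :: app :: app]]
step 7: [C=(λp. v) | E={v↦5} | A=[3] | R=[app :: app]]
step 8: [C=v | E={p↦3, v↦5} | A=∅ | R=[app :: app]]
step 9: [C=(λy. (1 + 0)) | E=∅ | A=[5] | R=[app]]
step 10: [C=(1 + 0) | E={y↦5} | A=∅ | R=[app]]
step 11: [C=1 | E={y↦5} | A=∅ | R=[addR :: app]]
step 12: [C=0 | E={y↦5} | A=∅ | R=[addL(1) :: app]]
step 13: [C=(λq. q) | E=∅ | A=[1] | R=∅]
step 14: [C=q | E={q↦1} | A=∅ | R=∅]
→ final value 1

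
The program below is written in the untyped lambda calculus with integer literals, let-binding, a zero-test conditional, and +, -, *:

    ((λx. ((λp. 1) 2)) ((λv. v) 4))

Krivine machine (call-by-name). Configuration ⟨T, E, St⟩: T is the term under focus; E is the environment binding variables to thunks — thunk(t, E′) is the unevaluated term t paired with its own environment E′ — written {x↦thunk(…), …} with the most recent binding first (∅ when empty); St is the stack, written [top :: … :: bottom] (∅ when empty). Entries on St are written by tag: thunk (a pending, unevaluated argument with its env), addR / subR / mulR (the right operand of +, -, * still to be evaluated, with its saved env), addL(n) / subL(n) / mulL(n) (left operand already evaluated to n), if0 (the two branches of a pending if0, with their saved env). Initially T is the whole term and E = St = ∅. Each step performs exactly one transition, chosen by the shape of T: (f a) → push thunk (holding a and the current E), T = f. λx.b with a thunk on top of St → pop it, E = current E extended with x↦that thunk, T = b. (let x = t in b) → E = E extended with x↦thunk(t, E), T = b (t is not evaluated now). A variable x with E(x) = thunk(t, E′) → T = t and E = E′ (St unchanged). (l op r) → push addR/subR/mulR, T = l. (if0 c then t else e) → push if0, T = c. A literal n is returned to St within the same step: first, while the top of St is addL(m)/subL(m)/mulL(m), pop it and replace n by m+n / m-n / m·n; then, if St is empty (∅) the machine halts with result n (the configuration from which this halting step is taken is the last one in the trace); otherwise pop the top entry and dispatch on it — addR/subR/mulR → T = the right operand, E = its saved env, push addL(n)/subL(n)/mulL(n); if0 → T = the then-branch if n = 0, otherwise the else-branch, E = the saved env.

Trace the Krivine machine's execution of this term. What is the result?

Answer: 1

Derivation:
step 0: ⟨T=((λx. ((λp. 1) 2)) ((λv. v) 4)); E=∅; St=∅⟩
step 1: ⟨T=(λx. ((λp. 1) 2)); E=∅; St=[thunk]⟩
step 2: ⟨T=((λp. 1) 2); E={x↦thunk(((λv. v) 4), ∅)}; St=∅⟩
step 3: ⟨T=(λp. 1); E={x↦thunk(((λv. v) 4), ∅)}; St=[thunk]⟩
step 4: ⟨T=1; E={p↦thunk(2, {x↦thunk(((λv. v) 4), ∅)}), x↦thunk(((λv. v) 4), ∅)}; St=∅⟩
→ final value 1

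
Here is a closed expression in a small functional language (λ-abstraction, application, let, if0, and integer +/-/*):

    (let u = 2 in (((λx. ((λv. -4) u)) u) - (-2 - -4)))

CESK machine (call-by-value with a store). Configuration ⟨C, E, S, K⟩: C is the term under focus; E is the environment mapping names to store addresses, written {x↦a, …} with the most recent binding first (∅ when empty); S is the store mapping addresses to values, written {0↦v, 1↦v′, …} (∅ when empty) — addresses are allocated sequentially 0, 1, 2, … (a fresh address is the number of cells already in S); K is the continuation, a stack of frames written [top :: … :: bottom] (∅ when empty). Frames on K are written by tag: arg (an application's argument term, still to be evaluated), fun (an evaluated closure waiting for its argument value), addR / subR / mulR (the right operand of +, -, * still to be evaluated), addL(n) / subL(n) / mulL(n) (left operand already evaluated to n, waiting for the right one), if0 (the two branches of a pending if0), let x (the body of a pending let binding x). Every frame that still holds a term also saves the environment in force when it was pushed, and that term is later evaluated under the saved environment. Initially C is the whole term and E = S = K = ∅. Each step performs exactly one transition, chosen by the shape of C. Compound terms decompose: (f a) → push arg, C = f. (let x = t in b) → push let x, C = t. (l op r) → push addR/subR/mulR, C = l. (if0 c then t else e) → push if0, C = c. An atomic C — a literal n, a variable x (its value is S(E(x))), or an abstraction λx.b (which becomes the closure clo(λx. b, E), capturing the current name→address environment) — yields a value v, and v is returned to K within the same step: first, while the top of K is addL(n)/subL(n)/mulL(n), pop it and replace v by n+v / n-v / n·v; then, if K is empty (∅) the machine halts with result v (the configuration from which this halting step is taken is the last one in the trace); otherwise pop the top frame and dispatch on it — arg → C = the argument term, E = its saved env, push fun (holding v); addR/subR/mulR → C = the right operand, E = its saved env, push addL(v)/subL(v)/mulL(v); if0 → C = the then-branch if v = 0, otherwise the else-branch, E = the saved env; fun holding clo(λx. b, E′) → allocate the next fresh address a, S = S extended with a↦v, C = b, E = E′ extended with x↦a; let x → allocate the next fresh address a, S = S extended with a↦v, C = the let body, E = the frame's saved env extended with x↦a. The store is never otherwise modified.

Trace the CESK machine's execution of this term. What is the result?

Answer: -6

Machine steps:
[0] ⟨C=(let u = 2 in (((λx. ((λv. -4) u)) u) - (-2 - -4))); E=∅; S=∅; K=∅⟩
[1] ⟨C=2; E=∅; S=∅; K=[let u]⟩
[2] ⟨C=(((λx. ((λv. -4) u)) u) - (-2 - -4)); E={u↦0}; S={0↦2}; K=∅⟩
[3] ⟨C=((λx. ((λv. -4) u)) u); E={u↦0}; S={0↦2}; K=[subR]⟩
[4] ⟨C=(λx. ((λv. -4) u)); E={u↦0}; S={0↦2}; K=[arg :: subR]⟩
[5] ⟨C=u; E={u↦0}; S={0↦2}; K=[fun :: subR]⟩
[6] ⟨C=((λv. -4) u); E={x↦1, u↦0}; S={0↦2, 1↦2}; K=[subR]⟩
[7] ⟨C=(λv. -4); E={x↦1, u↦0}; S={0↦2, 1↦2}; K=[arg :: subR]⟩
[8] ⟨C=u; E={x↦1, u↦0}; S={0↦2, 1↦2}; K=[fun :: subR]⟩
[9] ⟨C=-4; E={v↦2, x↦1, u↦0}; S={0↦2, 1↦2, 2↦2}; K=[subR]⟩
[10] ⟨C=(-2 - -4); E={u↦0}; S={0↦2, 1↦2, 2↦2}; K=[subL(-4)]⟩
[11] ⟨C=-2; E={u↦0}; S={0↦2, 1↦2, 2↦2}; K=[subR :: subL(-4)]⟩
[12] ⟨C=-4; E={u↦0}; S={0↦2, 1↦2, 2↦2}; K=[subL(-2) :: subL(-4)]⟩
→ final value -6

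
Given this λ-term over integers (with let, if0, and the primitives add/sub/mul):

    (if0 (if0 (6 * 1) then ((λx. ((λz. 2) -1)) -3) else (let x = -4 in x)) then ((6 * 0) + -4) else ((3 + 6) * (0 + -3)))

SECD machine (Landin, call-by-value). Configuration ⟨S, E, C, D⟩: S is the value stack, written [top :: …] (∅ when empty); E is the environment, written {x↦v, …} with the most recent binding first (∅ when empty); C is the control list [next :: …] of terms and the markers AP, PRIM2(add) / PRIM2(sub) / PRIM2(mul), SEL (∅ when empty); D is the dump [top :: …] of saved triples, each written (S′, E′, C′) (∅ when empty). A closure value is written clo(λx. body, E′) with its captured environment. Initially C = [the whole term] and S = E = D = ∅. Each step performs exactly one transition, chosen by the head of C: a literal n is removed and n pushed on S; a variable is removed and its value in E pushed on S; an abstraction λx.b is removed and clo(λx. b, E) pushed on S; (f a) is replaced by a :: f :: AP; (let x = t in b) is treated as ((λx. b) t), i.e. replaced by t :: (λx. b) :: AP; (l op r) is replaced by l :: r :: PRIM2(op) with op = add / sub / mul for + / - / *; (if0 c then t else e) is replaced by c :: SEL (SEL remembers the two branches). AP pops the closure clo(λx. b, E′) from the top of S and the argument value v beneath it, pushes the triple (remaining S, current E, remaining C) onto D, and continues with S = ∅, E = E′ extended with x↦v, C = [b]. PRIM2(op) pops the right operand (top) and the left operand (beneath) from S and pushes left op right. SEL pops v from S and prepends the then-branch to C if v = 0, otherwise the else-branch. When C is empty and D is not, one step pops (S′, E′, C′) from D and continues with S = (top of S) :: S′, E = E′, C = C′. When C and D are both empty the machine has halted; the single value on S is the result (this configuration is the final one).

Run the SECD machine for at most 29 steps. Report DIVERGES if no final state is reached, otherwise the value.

t=0: <S=∅, E=∅, C=[(if0 (if0 (6 * 1) then ((λx. ((λz. 2) -1)) -3) else (let x = -4 in x)) then ((6 * 0) + -4) else ((3 + 6) * (0 + -3)))], D=∅>
t=1: <S=∅, E=∅, C=[(if0 (6 * 1) then ((λx. ((λz. 2) -1)) -3) else (let x = -4 in x)) :: SEL], D=∅>
t=2: <S=∅, E=∅, C=[(6 * 1) :: SEL :: SEL], D=∅>
t=3: <S=∅, E=∅, C=[6 :: 1 :: PRIM2(mul) :: SEL :: SEL], D=∅>
t=4: <S=[6], E=∅, C=[1 :: PRIM2(mul) :: SEL :: SEL], D=∅>
t=5: <S=[1 :: 6], E=∅, C=[PRIM2(mul) :: SEL :: SEL], D=∅>
t=6: <S=[6], E=∅, C=[SEL :: SEL], D=∅>
t=7: <S=∅, E=∅, C=[(let x = -4 in x) :: SEL], D=∅>
t=8: <S=∅, E=∅, C=[-4 :: (λx. x) :: AP :: SEL], D=∅>
t=9: <S=[-4], E=∅, C=[(λx. x) :: AP :: SEL], D=∅>
t=10: <S=[clo(λx. x, ∅) :: -4], E=∅, C=[AP :: SEL], D=∅>
t=11: <S=∅, E={x↦-4}, C=[x], D=[(∅, ∅, [SEL])]>
t=12: <S=[-4], E={x↦-4}, C=∅, D=[(∅, ∅, [SEL])]>
t=13: <S=[-4], E=∅, C=[SEL], D=∅>
t=14: <S=∅, E=∅, C=[((3 + 6) * (0 + -3))], D=∅>
t=15: <S=∅, E=∅, C=[(3 + 6) :: (0 + -3) :: PRIM2(mul)], D=∅>
t=16: <S=∅, E=∅, C=[3 :: 6 :: PRIM2(add) :: (0 + -3) :: PRIM2(mul)], D=∅>
t=17: <S=[3], E=∅, C=[6 :: PRIM2(add) :: (0 + -3) :: PRIM2(mul)], D=∅>
t=18: <S=[6 :: 3], E=∅, C=[PRIM2(add) :: (0 + -3) :: PRIM2(mul)], D=∅>
t=19: <S=[9], E=∅, C=[(0 + -3) :: PRIM2(mul)], D=∅>
t=20: <S=[9], E=∅, C=[0 :: -3 :: PRIM2(add) :: PRIM2(mul)], D=∅>
t=21: <S=[0 :: 9], E=∅, C=[-3 :: PRIM2(add) :: PRIM2(mul)], D=∅>
t=22: <S=[-3 :: 0 :: 9], E=∅, C=[PRIM2(add) :: PRIM2(mul)], D=∅>
t=23: <S=[-3 :: 9], E=∅, C=[PRIM2(mul)], D=∅>
t=24: <S=[-27], E=∅, C=∅, D=∅>
→ final value -27

Answer: -27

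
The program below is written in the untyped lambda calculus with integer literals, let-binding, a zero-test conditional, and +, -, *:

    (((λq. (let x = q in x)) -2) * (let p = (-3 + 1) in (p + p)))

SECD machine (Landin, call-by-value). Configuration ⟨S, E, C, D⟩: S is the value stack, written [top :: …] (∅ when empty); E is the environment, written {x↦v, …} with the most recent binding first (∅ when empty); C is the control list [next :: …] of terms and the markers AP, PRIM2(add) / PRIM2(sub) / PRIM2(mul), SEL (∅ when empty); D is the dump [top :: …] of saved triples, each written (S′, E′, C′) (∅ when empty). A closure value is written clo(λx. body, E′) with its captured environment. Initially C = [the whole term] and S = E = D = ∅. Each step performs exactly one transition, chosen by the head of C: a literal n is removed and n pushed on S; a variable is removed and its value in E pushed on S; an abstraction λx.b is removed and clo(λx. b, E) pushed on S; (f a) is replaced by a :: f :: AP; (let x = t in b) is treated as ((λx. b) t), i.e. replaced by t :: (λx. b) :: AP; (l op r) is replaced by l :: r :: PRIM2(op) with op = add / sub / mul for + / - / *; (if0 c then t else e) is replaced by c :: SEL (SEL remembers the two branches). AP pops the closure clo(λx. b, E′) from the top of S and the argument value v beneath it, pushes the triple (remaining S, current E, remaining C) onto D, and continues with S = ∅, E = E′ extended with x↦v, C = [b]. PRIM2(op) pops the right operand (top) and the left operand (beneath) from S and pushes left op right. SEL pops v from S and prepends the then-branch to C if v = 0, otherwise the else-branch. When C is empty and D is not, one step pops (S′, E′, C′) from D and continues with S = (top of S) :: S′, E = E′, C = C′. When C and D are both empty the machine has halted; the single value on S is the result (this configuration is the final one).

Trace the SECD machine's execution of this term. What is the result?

Answer: 8

Machine steps:
[0] [S=∅ | E=∅ | C=[(((λq. (let x = q in x)) -2) * (let p = (-3 + 1) in (p + p)))] | D=∅]
[1] [S=∅ | E=∅ | C=[((λq. (let x = q in x)) -2) :: (let p = (-3 + 1) in (p + p)) :: PRIM2(mul)] | D=∅]
[2] [S=∅ | E=∅ | C=[-2 :: (λq. (let x = q in x)) :: AP :: (let p = (-3 + 1) in (p + p)) :: PRIM2(mul)] | D=∅]
[3] [S=[-2] | E=∅ | C=[(λq. (let x = q in x)) :: AP :: (let p = (-3 + 1) in (p + p)) :: PRIM2(mul)] | D=∅]
[4] [S=[clo(λq. (let x = q in x), ∅) :: -2] | E=∅ | C=[AP :: (let p = (-3 + 1) in (p + p)) :: PRIM2(mul)] | D=∅]
[5] [S=∅ | E={q↦-2} | C=[(let x = q in x)] | D=[(∅, ∅, [(let p = (-3 + 1) in (p + p)) :: PRIM2(mul)])]]
[6] [S=∅ | E={q↦-2} | C=[q :: (λx. x) :: AP] | D=[(∅, ∅, [(let p = (-3 + 1) in (p + p)) :: PRIM2(mul)])]]
[7] [S=[-2] | E={q↦-2} | C=[(λx. x) :: AP] | D=[(∅, ∅, [(let p = (-3 + 1) in (p + p)) :: PRIM2(mul)])]]
[8] [S=[clo(λx. x, {q↦-2}) :: -2] | E={q↦-2} | C=[AP] | D=[(∅, ∅, [(let p = (-3 + 1) in (p + p)) :: PRIM2(mul)])]]
[9] [S=∅ | E={x↦-2, q↦-2} | C=[x] | D=[(∅, {q↦-2}, ∅) :: (∅, ∅, [(let p = (-3 + 1) in (p + p)) :: PRIM2(mul)])]]
[10] [S=[-2] | E={x↦-2, q↦-2} | C=∅ | D=[(∅, {q↦-2}, ∅) :: (∅, ∅, [(let p = (-3 + 1) in (p + p)) :: PRIM2(mul)])]]
[11] [S=[-2] | E={q↦-2} | C=∅ | D=[(∅, ∅, [(let p = (-3 + 1) in (p + p)) :: PRIM2(mul)])]]
[12] [S=[-2] | E=∅ | C=[(let p = (-3 + 1) in (p + p)) :: PRIM2(mul)] | D=∅]
[13] [S=[-2] | E=∅ | C=[(-3 + 1) :: (λp. (p + p)) :: AP :: PRIM2(mul)] | D=∅]
[14] [S=[-2] | E=∅ | C=[-3 :: 1 :: PRIM2(add) :: (λp. (p + p)) :: AP :: PRIM2(mul)] | D=∅]
[15] [S=[-3 :: -2] | E=∅ | C=[1 :: PRIM2(add) :: (λp. (p + p)) :: AP :: PRIM2(mul)] | D=∅]
[16] [S=[1 :: -3 :: -2] | E=∅ | C=[PRIM2(add) :: (λp. (p + p)) :: AP :: PRIM2(mul)] | D=∅]
[17] [S=[-2 :: -2] | E=∅ | C=[(λp. (p + p)) :: AP :: PRIM2(mul)] | D=∅]
[18] [S=[clo(λp. (p + p), ∅) :: -2 :: -2] | E=∅ | C=[AP :: PRIM2(mul)] | D=∅]
[19] [S=∅ | E={p↦-2} | C=[(p + p)] | D=[([-2], ∅, [PRIM2(mul)])]]
[20] [S=∅ | E={p↦-2} | C=[p :: p :: PRIM2(add)] | D=[([-2], ∅, [PRIM2(mul)])]]
[21] [S=[-2] | E={p↦-2} | C=[p :: PRIM2(add)] | D=[([-2], ∅, [PRIM2(mul)])]]
[22] [S=[-2 :: -2] | E={p↦-2} | C=[PRIM2(add)] | D=[([-2], ∅, [PRIM2(mul)])]]
[23] [S=[-4] | E={p↦-2} | C=∅ | D=[([-2], ∅, [PRIM2(mul)])]]
[24] [S=[-4 :: -2] | E=∅ | C=[PRIM2(mul)] | D=∅]
[25] [S=[8] | E=∅ | C=∅ | D=∅]
→ final value 8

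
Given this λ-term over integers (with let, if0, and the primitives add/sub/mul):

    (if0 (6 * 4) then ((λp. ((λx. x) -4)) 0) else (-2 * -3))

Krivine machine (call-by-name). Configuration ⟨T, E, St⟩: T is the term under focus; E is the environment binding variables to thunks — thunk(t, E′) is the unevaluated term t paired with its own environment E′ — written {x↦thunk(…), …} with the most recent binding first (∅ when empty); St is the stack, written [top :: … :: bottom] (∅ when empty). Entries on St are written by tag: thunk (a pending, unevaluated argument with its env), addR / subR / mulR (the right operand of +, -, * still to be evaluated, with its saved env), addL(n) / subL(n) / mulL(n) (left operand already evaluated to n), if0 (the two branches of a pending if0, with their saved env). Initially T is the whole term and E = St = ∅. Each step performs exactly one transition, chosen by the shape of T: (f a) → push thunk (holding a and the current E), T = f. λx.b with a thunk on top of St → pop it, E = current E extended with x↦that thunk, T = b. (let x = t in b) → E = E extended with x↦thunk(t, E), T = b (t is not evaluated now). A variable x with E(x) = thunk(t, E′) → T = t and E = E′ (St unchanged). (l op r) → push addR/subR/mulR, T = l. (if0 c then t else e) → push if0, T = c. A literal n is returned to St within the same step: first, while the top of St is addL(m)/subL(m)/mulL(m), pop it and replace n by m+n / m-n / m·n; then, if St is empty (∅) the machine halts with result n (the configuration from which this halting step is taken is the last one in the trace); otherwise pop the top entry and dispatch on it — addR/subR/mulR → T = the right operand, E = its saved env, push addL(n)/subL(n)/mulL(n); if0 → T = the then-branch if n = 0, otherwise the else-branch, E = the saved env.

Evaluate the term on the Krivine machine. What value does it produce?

Answer: 6

Derivation:
t=0: <T=(if0 (6 * 4) then ((λp. ((λx. x) -4)) 0) else (-2 * -3)), E=∅, St=∅>
t=1: <T=(6 * 4), E=∅, St=[if0]>
t=2: <T=6, E=∅, St=[mulR :: if0]>
t=3: <T=4, E=∅, St=[mulL(6) :: if0]>
t=4: <T=(-2 * -3), E=∅, St=∅>
t=5: <T=-2, E=∅, St=[mulR]>
t=6: <T=-3, E=∅, St=[mulL(-2)]>
→ final value 6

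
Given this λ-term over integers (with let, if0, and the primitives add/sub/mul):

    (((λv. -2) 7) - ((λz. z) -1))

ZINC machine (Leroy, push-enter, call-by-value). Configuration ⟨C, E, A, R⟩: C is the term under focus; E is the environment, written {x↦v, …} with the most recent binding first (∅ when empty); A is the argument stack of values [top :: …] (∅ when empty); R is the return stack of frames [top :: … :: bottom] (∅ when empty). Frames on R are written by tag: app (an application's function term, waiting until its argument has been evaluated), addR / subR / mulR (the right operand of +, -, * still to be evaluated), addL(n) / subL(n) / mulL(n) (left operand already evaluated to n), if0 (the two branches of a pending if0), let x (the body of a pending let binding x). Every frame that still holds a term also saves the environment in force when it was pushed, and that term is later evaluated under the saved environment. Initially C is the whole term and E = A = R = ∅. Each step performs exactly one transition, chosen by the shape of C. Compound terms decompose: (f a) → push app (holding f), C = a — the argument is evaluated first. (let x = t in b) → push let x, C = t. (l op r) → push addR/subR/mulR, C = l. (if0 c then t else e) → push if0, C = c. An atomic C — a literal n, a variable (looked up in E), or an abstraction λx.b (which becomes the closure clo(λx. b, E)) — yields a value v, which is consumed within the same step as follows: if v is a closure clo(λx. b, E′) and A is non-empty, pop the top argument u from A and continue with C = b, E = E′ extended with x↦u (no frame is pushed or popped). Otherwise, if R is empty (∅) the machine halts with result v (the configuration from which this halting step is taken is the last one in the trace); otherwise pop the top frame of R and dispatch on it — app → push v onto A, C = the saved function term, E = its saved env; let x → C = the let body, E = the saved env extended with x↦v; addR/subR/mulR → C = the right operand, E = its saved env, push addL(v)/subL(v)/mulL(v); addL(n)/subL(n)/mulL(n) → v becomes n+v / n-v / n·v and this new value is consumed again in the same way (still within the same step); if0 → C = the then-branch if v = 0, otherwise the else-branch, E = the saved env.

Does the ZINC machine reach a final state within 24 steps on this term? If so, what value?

[0] [C=(((λv. -2) 7) - ((λz. z) -1)) | E=∅ | A=∅ | R=∅]
[1] [C=((λv. -2) 7) | E=∅ | A=∅ | R=[subR]]
[2] [C=7 | E=∅ | A=∅ | R=[app :: subR]]
[3] [C=(λv. -2) | E=∅ | A=[7] | R=[subR]]
[4] [C=-2 | E={v↦7} | A=∅ | R=[subR]]
[5] [C=((λz. z) -1) | E=∅ | A=∅ | R=[subL(-2)]]
[6] [C=-1 | E=∅ | A=∅ | R=[app :: subL(-2)]]
[7] [C=(λz. z) | E=∅ | A=[-1] | R=[subL(-2)]]
[8] [C=z | E={z↦-1} | A=∅ | R=[subL(-2)]]
→ final value -1

Answer: -1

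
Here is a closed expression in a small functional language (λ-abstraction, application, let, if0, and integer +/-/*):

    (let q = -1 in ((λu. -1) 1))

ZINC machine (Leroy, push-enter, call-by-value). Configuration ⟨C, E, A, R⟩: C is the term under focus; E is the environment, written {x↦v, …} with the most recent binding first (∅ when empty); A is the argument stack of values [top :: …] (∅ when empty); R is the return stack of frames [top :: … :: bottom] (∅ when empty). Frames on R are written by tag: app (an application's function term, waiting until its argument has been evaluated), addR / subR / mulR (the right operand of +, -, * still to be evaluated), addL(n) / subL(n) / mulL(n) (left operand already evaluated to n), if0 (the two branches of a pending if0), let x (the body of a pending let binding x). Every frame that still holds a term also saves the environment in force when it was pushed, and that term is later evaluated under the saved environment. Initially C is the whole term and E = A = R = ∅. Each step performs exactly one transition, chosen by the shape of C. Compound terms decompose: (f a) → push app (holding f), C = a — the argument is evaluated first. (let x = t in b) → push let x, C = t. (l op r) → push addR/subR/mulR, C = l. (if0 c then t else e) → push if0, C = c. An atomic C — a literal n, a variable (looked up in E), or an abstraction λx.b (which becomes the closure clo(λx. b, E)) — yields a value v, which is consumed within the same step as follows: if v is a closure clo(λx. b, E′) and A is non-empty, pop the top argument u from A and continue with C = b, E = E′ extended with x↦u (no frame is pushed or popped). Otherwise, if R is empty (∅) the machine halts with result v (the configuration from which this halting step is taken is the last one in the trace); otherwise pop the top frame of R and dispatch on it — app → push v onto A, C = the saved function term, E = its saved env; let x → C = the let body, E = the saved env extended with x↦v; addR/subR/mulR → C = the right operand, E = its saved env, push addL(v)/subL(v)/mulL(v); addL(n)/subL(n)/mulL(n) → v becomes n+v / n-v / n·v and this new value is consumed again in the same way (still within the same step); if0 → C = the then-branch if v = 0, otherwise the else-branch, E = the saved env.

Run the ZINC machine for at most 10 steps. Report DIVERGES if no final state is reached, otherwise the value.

t=0: ⟨C=(let q = -1 in ((λu. -1) 1)); E=∅; A=∅; R=∅⟩
t=1: ⟨C=-1; E=∅; A=∅; R=[let q]⟩
t=2: ⟨C=((λu. -1) 1); E={q↦-1}; A=∅; R=∅⟩
t=3: ⟨C=1; E={q↦-1}; A=∅; R=[app]⟩
t=4: ⟨C=(λu. -1); E={q↦-1}; A=[1]; R=∅⟩
t=5: ⟨C=-1; E={u↦1, q↦-1}; A=∅; R=∅⟩
→ final value -1

Answer: -1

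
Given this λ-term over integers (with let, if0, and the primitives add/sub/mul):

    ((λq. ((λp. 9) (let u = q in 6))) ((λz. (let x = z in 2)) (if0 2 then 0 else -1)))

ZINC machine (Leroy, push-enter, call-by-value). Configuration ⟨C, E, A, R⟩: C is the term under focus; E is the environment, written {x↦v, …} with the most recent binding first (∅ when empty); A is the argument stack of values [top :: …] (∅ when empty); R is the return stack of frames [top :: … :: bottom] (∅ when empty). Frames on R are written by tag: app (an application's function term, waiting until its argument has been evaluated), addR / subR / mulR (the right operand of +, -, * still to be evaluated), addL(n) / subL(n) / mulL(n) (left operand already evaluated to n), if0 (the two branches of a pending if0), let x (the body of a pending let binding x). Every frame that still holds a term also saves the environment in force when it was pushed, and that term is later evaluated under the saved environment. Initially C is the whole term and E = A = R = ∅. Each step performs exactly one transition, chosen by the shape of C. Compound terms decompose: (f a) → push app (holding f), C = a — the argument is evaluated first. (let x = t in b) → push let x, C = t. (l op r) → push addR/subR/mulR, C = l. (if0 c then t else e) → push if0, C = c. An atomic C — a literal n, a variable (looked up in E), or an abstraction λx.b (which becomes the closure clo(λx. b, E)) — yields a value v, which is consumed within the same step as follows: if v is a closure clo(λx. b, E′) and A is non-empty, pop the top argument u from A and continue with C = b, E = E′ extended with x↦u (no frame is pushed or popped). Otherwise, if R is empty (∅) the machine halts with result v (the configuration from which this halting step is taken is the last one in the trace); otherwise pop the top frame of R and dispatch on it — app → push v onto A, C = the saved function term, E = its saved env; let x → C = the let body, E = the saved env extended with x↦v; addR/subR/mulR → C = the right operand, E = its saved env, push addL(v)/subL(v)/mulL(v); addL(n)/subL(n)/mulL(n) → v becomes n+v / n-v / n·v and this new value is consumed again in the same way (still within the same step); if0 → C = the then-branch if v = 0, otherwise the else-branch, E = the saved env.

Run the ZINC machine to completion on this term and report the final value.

Answer: 9

Execution trace:
t=0: ⟨C=((λq. ((λp. 9) (let u = q in 6))) ((λz. (let x = z in 2)) (if0 2 then 0 else -1))); E=∅; A=∅; R=∅⟩
t=1: ⟨C=((λz. (let x = z in 2)) (if0 2 then 0 else -1)); E=∅; A=∅; R=[app]⟩
t=2: ⟨C=(if0 2 then 0 else -1); E=∅; A=∅; R=[app :: app]⟩
t=3: ⟨C=2; E=∅; A=∅; R=[if0 :: app :: app]⟩
t=4: ⟨C=-1; E=∅; A=∅; R=[app :: app]⟩
t=5: ⟨C=(λz. (let x = z in 2)); E=∅; A=[-1]; R=[app]⟩
t=6: ⟨C=(let x = z in 2); E={z↦-1}; A=∅; R=[app]⟩
t=7: ⟨C=z; E={z↦-1}; A=∅; R=[let x :: app]⟩
t=8: ⟨C=2; E={x↦-1, z↦-1}; A=∅; R=[app]⟩
t=9: ⟨C=(λq. ((λp. 9) (let u = q in 6))); E=∅; A=[2]; R=∅⟩
t=10: ⟨C=((λp. 9) (let u = q in 6)); E={q↦2}; A=∅; R=∅⟩
t=11: ⟨C=(let u = q in 6); E={q↦2}; A=∅; R=[app]⟩
t=12: ⟨C=q; E={q↦2}; A=∅; R=[let u :: app]⟩
t=13: ⟨C=6; E={u↦2, q↦2}; A=∅; R=[app]⟩
t=14: ⟨C=(λp. 9); E={q↦2}; A=[6]; R=∅⟩
t=15: ⟨C=9; E={p↦6, q↦2}; A=∅; R=∅⟩
→ final value 9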